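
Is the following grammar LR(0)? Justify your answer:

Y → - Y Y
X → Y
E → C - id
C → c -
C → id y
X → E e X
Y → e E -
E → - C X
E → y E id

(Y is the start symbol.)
Augment with Y' → Y and build the canonical LR(0) collection (I0 = CLOSURE({[Y' → . Y]}), then GOTO on every symbol after a dot until no new states appear). It has 26 states:
  I0: { [Y → . - Y Y], [Y → . e E -], [Y' → . Y] }  — shift
  I1: { [Y → - . Y Y], [Y → . - Y Y], [Y → . e E -] }  — shift
  I2: { [Y' → Y .] }  — accept
  I3: { [C → . c -], [C → . id y], [E → . - C X], [E → . C - id], [E → . y E id], [Y → e . E -] }  — shift
  I4: { [C → . c -], [C → . id y], [E → - . C X] }  — shift
  I5: { [E → C . - id] }  — shift
  I6: { [Y → e E . -] }  — shift
  I7: { [C → c . -] }  — shift
  I8: { [C → id . y] }  — shift
  I9: { [C → . c -], [C → . id y], [E → . - C X], [E → . C - id], [E → . y E id], [E → y . E id] }  — shift
  I10: { [E → y E . id] }  — shift
  I11: { [E → y E id .] }  — reduce
  I12: { [C → id y .] }  — reduce
  I13: { [C → c - .] }  — reduce
  I14: { [Y → e E - .] }  — reduce
  I15: { [E → C - . id] }  — shift
  I16: { [E → C - id .] }  — reduce
  I17: { [C → . c -], [C → . id y], [E → - C . X], [E → . - C X], [E → . C - id], [E → . y E id], [X → . E e X], [X → . Y], [Y → . - Y Y], [Y → . e E -] }  — shift
  I18: { [C → . c -], [C → . id y], [E → - . C X], [Y → - . Y Y], [Y → . - Y Y], [Y → . e E -] }  — shift
  I19: { [X → E . e X] }  — shift
  I20: { [E → - C X .] }  — reduce
  I21: { [X → Y .] }  — reduce
  I22: { [C → . c -], [C → . id y], [E → . - C X], [E → . C - id], [E → . y E id], [X → . E e X], [X → . Y], [X → E e . X], [Y → . - Y Y], [Y → . e E -] }  — shift
  I23: { [X → E e X .] }  — reduce
  I24: { [Y → - Y . Y], [Y → . - Y Y], [Y → . e E -] }  — shift
  I25: { [Y → - Y Y .] }  — reduce

Every state is either a pure shift/goto state or contains exactly one complete item and nothing to shift — no conflicts. The grammar is LR(0).

Answer: Yes, the grammar is LR(0)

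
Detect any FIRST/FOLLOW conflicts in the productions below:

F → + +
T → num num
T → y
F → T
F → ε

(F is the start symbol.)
No FIRST/FOLLOW conflicts.

Nullable non-terminals: F.
FIRST sets used below: FIRST(T) = { 'num', 'y' }

F: nullable alternative(s) F → ε; FOLLOW(F) = { $ }
  F → + +: FIRST \ {ε} = { '+' } — disjoint from FOLLOW(F)
  F → T: FIRST \ {ε} = { 'num', 'y' } — disjoint from FOLLOW(F)
  F → ε: FIRST \ {ε} = { } — this is the only nullable alternative, skip

T has no nullable alternative, so no FIRST/FOLLOW check is needed there.

No FIRST/FOLLOW conflicts found.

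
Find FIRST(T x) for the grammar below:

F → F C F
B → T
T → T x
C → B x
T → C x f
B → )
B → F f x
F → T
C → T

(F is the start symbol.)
FIRST sets of the non-terminals involved (from the grammar, by fixed-point iteration):
  FIRST(T) = { ')' }

To compute FIRST(T x), process the symbols left to right:
Symbol T is a non-terminal. Add FIRST(T) \ {ε} = { ')' }
T is not nullable (ε ∉ FIRST(T)), so stop here.
FIRST(T x) = { ')' }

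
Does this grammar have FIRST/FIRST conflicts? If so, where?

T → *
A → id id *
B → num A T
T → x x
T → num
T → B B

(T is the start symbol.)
Yes. T → num / T → B B on { 'num' }

A FIRST/FIRST conflict occurs when two productions N → α and N → β for the same non-terminal have FIRST(α) ∩ FIRST(β) ≠ ∅ (with ε ∈ FIRST of a nullable right-hand side, so two nullable alternatives also conflict).

FIRST sets of the non-terminals at (or reachable through a nullable prefix from) the front of some alternative:
  FIRST(B) = { 'num' }

Productions for T:
  T → *: FIRST = { '*' }
  T → x x: FIRST = { 'x' }
  T → num: FIRST = { 'num' }
  T → B B: FIRST = { 'num' }
A, B have only one production, so no FIRST/FIRST conflict is possible there.

Conflict for T: T → num and T → B B
  Overlap: { 'num' }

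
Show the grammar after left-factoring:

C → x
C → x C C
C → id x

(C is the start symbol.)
C → x C'
C' → ε
C' → C C
C → id x

Left-factoring transforms A → αβ₁ | αβ₂ into A → αA' and A' → β₁ | β₂
(α is the longest common prefix among the alternatives). Repeat until
no nonterminal has two alternatives with a common prefix.

Round 1: C has alternatives sharing prefix 'x'. Introduce C': C → x C'
  Add: C' → ε
  Add: C' → C C

No remaining common prefixes — done.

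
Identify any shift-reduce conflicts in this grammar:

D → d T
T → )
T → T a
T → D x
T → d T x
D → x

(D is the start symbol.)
A shift-reduce conflict occurs when an LR(0) state has both:
  - a complete (reduce) item [A → α .] (dot at the end), and
  - a shift item [B → β . c γ] (dot before a terminal).

Augment with D' → D and build the canonical LR(0) collection (I0 = CLOSURE({[D' → . D]}), then GOTO on every symbol after a dot until no new states appear). It has 12 states:
  I0: { [D → . d T], [D → . x], [D' → . D] }  — shift
  I1: { [D' → D .] }  — accept
  I2: { [D → . d T], [D → . x], [D → d . T], [T → . )], [T → . D x], [T → . T a], [T → . d T x] }  — shift
  I3: { [D → x .] }  — reduce
  I4: { [T → ) .] }  — reduce
  I5: { [T → D . x] }  — shift
  I6: { [D → d T .], [T → T . a] }  — shift, reduce
  I7: { [D → . d T], [D → . x], [D → d . T], [T → . )], [T → . D x], [T → . T a], [T → . d T x], [T → d . T x] }  — shift
  I8: { [D → d T .], [T → T . a], [T → d T . x] }  — shift, reduce
  I9: { [T → T a .] }  — reduce
  I10: { [T → d T x .] }  — reduce
  I11: { [T → D x .] }  — reduce

I6 contains reduce item [D → d T .] and shift item [T → T . a] — shift-reduce conflict.
I8 contains reduce item [D → d T .] and shift items [T → T . a], [T → d T . x] — shift-reduce conflict.

Answer: Yes — I6: [D → d T .] vs [T → T . a]; I8: [D → d T .] vs [T → T . a]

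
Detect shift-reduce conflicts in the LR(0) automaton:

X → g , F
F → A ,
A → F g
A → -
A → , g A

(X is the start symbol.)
Yes — I7: [X → g , F .] vs [A → F . g]; I11: [A → , g A .] vs [F → A . ,]

Augment with X' → X and build the canonical LR(0) collection (I0 = CLOSURE({[X' → . X]}), then GOTO on every symbol after a dot until no new states appear). It has 13 states:
  I0: { [X → . g , F], [X' → . X] }  — shift
  I1: { [X' → X .] }  — accept
  I2: { [X → g . , F] }  — shift
  I3: { [A → . , g A], [A → . -], [A → . F g], [F → . A ,], [X → g , . F] }  — shift
  I4: { [A → , . g A] }  — shift
  I5: { [A → - .] }  — reduce
  I6: { [F → A . ,] }  — shift
  I7: { [A → F . g], [X → g , F .] }  — shift, reduce
  I8: { [A → F g .] }  — reduce
  I9: { [F → A , .] }  — reduce
  I10: { [A → , g . A], [A → . , g A], [A → . -], [A → . F g], [F → . A ,] }  — shift
  I11: { [A → , g A .], [F → A . ,] }  — shift, reduce
  I12: { [A → F . g] }  — shift

I7 contains reduce item [X → g , F .] and shift item [A → F . g] — shift-reduce conflict.
I11 contains reduce item [A → , g A .] and shift item [F → A . ,] — shift-reduce conflict.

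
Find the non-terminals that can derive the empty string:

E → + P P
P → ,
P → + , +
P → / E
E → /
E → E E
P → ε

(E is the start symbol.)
{ 'P' }

A non-terminal is nullable if it can derive ε (the empty string): either it has an ε-production, or it has a production whose right-hand side consists entirely of nullable non-terminals.

ε-productions: P → ε
So P is immediately nullable.
No further non-terminal can be added: every production for the remaining non-terminals contains a terminal or a non-nullable non-terminal.
Nullable = { 'P' }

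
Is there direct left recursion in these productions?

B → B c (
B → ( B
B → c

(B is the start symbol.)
B → B c (: LEFT RECURSIVE (starts with B)
B → ( B: starts with '('
B → c: starts with c

The grammar has direct left recursion on: B.

Answer: Yes, B is left-recursive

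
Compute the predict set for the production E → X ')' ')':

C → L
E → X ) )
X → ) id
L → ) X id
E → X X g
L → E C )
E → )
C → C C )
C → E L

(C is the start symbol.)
PREDICT(E → X ')' ')') = (FIRST(RHS) \ {ε}) ∪ (FOLLOW(E) if ε ∈ FIRST(RHS), i.e. RHS ⇒* ε)
FIRST(X) = { ')' }
FIRST(X ')' ')') = { ')' }
ε ∉ FIRST(X ')' ')'), so FOLLOW(E) is not added.
PREDICT(E → X ')' ')') = { ')' }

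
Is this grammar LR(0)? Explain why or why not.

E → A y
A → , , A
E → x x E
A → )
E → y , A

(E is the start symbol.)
Yes, the grammar is LR(0)

A grammar is LR(0) if no state in the canonical LR(0) collection has:
  - both a shift item (dot before a terminal) and a complete item (shift-reduce conflict), or
  - two or more complete items (reduce-reduce conflict; the accept item [E' → E .] counts as a complete item here).

Augment with E' → E and build the canonical LR(0) collection (I0 = CLOSURE({[E' → . E]}), then GOTO on every symbol after a dot until no new states appear). It has 14 states:
  I0: { [A → . )], [A → . , , A], [E → . A y], [E → . x x E], [E → . y , A], [E' → . E] }  — shift
  I1: { [A → ) .] }  — reduce
  I2: { [A → , . , A] }  — shift
  I3: { [E → A . y] }  — shift
  I4: { [E' → E .] }  — accept
  I5: { [E → x . x E] }  — shift
  I6: { [E → y . , A] }  — shift
  I7: { [A → . )], [A → . , , A], [E → y , . A] }  — shift
  I8: { [E → y , A .] }  — reduce
  I9: { [A → . )], [A → . , , A], [E → . A y], [E → . x x E], [E → . y , A], [E → x x . E] }  — shift
  I10: { [E → x x E .] }  — reduce
  I11: { [E → A y .] }  — reduce
  I12: { [A → , , . A], [A → . )], [A → . , , A] }  — shift
  I13: { [A → , , A .] }  — reduce

Every state is either a pure shift/goto state or contains exactly one complete item and nothing to shift — no conflicts. The grammar is LR(0).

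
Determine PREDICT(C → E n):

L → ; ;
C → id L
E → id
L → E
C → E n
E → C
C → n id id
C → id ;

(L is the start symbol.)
PREDICT(C → E n) = (FIRST(RHS) \ {ε}) ∪ (FOLLOW(C) if ε ∈ FIRST(RHS), i.e. RHS ⇒* ε)
FIRST(E) = { 'id', 'n' }
FIRST(E n) = { 'id', 'n' }
ε ∉ FIRST(E n), so FOLLOW(C) is not added.
PREDICT(C → E n) = { 'id', 'n' }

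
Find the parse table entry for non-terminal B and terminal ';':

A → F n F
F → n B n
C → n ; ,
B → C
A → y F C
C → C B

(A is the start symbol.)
Empty (error entry)

To find M[B, ';'], we find productions for B where ';' is in the predict set (PREDICT(N → α) = (FIRST(α) \ {ε}) ∪ (FOLLOW(N) if α ⇒* ε)).

Relevant sets:
  FIRST(C) = { 'n' }

B → C: PREDICT = { 'n' }

M[B, ';'] is empty (no production applies)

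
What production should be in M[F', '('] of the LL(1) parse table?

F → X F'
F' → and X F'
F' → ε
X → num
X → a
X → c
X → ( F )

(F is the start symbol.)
Empty (error entry)

To find M[F', '('], we find productions for F' where '(' is in the predict set (PREDICT(N → α) = (FIRST(α) \ {ε}) ∪ (FOLLOW(N) if α ⇒* ε)).

Relevant sets:
  FOLLOW(F') = { $, ')' }

F' → and X F': PREDICT = { 'and' }
F' → ε: PREDICT = { $, ')' }

M[F', '('] is empty (no production applies)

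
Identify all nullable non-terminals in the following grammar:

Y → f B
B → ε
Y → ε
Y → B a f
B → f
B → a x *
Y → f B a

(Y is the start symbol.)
{ 'B', 'Y' }

ε-productions: B → ε, Y → ε
So B, Y are immediately nullable.
Every non-terminal is now nullable.
Nullable = { 'B', 'Y' }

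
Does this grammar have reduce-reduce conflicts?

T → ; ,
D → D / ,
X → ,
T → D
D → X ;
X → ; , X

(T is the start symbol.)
No reduce-reduce conflicts

A reduce-reduce conflict occurs when an LR(0) state has two complete items [A → α .] and [B → β .] — both call for a reduction, and with no lookahead the parser cannot choose between them.

Augment with T' → T and build the canonical LR(0) collection (I0 = CLOSURE({[T' → . T]}), then GOTO on every symbol after a dot until no new states appear). It has 13 states:
  I0: { [D → . D / ,], [D → . X ;], [T → . ; ,], [T → . D], [T' → . T], [X → . ,], [X → . ; , X] }  — shift
  I1: { [X → , .] }  — reduce
  I2: { [T → ; . ,], [X → ; . , X] }  — shift
  I3: { [D → D . / ,], [T → D .] }  — shift, reduce
  I4: { [T' → T .] }  — accept
  I5: { [D → X . ;] }  — shift
  I6: { [D → X ; .] }  — reduce
  I7: { [D → D / . ,] }  — shift
  I8: { [D → D / , .] }  — reduce
  I9: { [T → ; , .], [X → . ,], [X → . ; , X], [X → ; , . X] }  — shift, reduce
  I10: { [X → ; . , X] }  — shift
  I11: { [X → ; , X .] }  — reduce
  I12: { [X → . ,], [X → . ; , X], [X → ; , . X] }  — shift

No state contains more than one complete item.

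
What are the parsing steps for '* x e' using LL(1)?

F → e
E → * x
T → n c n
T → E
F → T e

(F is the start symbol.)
LL(1) parsing maintains a stack (initially the start symbol over $) and the input. At each step: if the stack top is a terminal, match it against the current input token; if it is a non-terminal N, replace it with the RHS of M[N, lookahead] (the unique production whose predict set contains the lookahead).

Stack is shown with the top on the left.

Stack    Input    Action
------------------------
F $      * x e $  output F → T e
T e $    * x e $  output T → E
E e $    * x e $  output E → * x
* x e $  * x e $  match '*'
x e $    x e $    match 'x'
e $      e $      match 'e'
$        $        accept

The string is accepted.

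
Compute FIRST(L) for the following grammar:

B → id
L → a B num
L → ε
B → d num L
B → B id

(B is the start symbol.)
To compute FIRST(L), examine every production with L on the left-hand side, reading each right-hand side left to right until a non-nullable symbol is reached.

From L → a B num:
  - a is a terminal: add 'a' and stop
From L → ε:
  - ε-production, so ε ∈ FIRST(L)

Collecting: FIRST(L) = { 'a', ε }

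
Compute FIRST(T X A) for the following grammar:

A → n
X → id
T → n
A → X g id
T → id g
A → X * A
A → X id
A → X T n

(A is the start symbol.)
FIRST sets of the non-terminals involved (from the grammar, by fixed-point iteration):
  FIRST(T) = { 'id', 'n' }

To compute FIRST(T X A), process the symbols left to right:
Symbol T is a non-terminal. Add FIRST(T) \ {ε} = { 'id', 'n' }
T is not nullable (ε ∉ FIRST(T)), so stop here.
FIRST(T X A) = { 'id', 'n' }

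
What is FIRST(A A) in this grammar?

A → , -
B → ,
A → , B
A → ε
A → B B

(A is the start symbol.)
{ ',', ε }

FIRST sets of the non-terminals involved (from the grammar, by fixed-point iteration):
  FIRST(A) = { ',', ε }

To compute FIRST(A A), process the symbols left to right:
Symbol A is a non-terminal. Add FIRST(A) \ {ε} = { ',' }
A is nullable (ε ∈ FIRST(A)), continue to the next symbol.
Symbol A is a non-terminal. Add FIRST(A) \ {ε} = { ',' }
A is nullable (ε ∈ FIRST(A)), continue to the next symbol.
All symbols are nullable, so ε is in the result.
FIRST(A A) = { ',', ε }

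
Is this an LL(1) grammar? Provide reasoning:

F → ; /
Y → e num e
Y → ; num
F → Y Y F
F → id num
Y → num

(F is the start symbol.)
A grammar is LL(1) if for each non-terminal N with multiple productions, the predict sets of those productions are pairwise disjoint, where PREDICT(N → α) = (FIRST(α) \ {ε}) ∪ (FOLLOW(N) if α ⇒* ε).

Relevant sets:
  FIRST(Y) = { ';', 'e', 'num' }

For F:
  PREDICT(F → ';' '/') = { ';' }
  PREDICT(F → Y Y F) = { ';', 'e', 'num' }
  PREDICT(F → id num) = { 'id' }
For Y:
  PREDICT(Y → e num e) = { 'e' }
  PREDICT(Y → ';' num) = { ';' }
  PREDICT(Y → num) = { 'num' }

Conflict found: Predict set conflict for F: { ';' }
The grammar is NOT LL(1).

Answer: No. Predict set conflict for F: { ';' }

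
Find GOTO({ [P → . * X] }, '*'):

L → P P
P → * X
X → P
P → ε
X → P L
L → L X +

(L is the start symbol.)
GOTO(I, '*') = CLOSURE({ [A → αX.β] : [A → α.Xβ] ∈ I, X = '*' })

Items with dot before '*', with the dot advanced:
  [P → . * X] → [P → * . X]
Closure of the advanced items:
  [P → * . X] has the dot before X: add [X → . P], [X → . P L]
  [X → . P] has the dot before P: add [P → . * X], [P → .]

GOTO = { [P → * . X], [P → . * X], [P → .], [X → . P L], [X → . P] }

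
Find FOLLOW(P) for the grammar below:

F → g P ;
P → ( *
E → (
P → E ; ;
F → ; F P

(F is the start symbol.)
{ $, '(', ';' }

To compute FOLLOW(P), find every occurrence of P on a right-hand side N → α P β: add FIRST(β) \ {ε}, and if β is empty or nullable also add FOLLOW(N). Iterate to a fixed point.

In F → g P ;: P is followed by ';', add FIRST(';') \ {ε} = { ';' }
In F → ; F P: P is at the end, add FOLLOW(F)

The FOLLOW sets referred to above (computed the same way, to a fixed point):
  FOLLOW(F) = { $, '(' }

Taking the union: FOLLOW(P) = { $, '(', ';' }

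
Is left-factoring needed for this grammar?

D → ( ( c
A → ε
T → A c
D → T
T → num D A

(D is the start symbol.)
No, left-factoring is not needed

Left-factoring is needed when two productions for the same non-terminal
share a common prefix on the right-hand side.

Productions for D:
  D → ( ( c
  D → T
Productions for T:
  T → A c
  T → num D A

No common prefixes found.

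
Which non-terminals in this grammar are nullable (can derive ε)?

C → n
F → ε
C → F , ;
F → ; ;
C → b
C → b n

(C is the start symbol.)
{ 'F' }

ε-productions: F → ε
So F is immediately nullable.
No further non-terminal can be added: every production for the remaining non-terminals contains a terminal or a non-nullable non-terminal.
Nullable = { 'F' }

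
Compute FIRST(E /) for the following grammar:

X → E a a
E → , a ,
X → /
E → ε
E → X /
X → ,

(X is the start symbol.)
{ ',', '/', 'a' }

FIRST sets of the non-terminals involved (from the grammar, by fixed-point iteration):
  FIRST(E) = { ',', '/', 'a', ε }

To compute FIRST(E /), process the symbols left to right:
Symbol E is a non-terminal. Add FIRST(E) \ {ε} = { ',', '/', 'a' }
E is nullable (ε ∈ FIRST(E)), continue to the next symbol.
Symbol / is a terminal. Add '/' and stop.
FIRST(E /) = { ',', '/', 'a' }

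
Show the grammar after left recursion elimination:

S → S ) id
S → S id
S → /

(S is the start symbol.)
S → / S'
S' → ) id S'
S' → id S'
S' → ε

S is directly left-recursive. The standard transformation for
  A → A α₁ | ... | A α_m | β₁ | ... | β_n
is
  A  → β₁ A' | ... | β_n A'
  A' → α₁ A' | ... | α_m A' | ε

S → / becomes S → / S'
S → S ) id becomes S' → ) id S'
S → S id becomes S' → id S'
Add S' → ε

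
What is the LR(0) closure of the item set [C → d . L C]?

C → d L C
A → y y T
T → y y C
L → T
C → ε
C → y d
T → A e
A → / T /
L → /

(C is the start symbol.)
To compute CLOSURE, for each item [A → α.Bβ] where B is a non-terminal, add [B → .γ] for all productions B → γ; repeat for the newly added items until nothing changes.

Start with: [C → d . L C]
  [C → d . L C] has the dot before L: add [L → . T], [L → . /]
  [L → . T] has the dot before T: add [T → . y y C], [T → . A e]
  [T → . A e] has the dot before A: add [A → . y y T], [A → . / T /]
No further items can be added.

CLOSURE = { [A → . / T /], [A → . y y T], [C → d . L C], [L → . /], [L → . T], [T → . A e], [T → . y y C] }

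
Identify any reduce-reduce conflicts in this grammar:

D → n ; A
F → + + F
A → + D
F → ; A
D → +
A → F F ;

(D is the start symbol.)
No reduce-reduce conflicts

A reduce-reduce conflict occurs when an LR(0) state has two complete items [A → α .] and [B → β .] — both call for a reduction, and with no lookahead the parser cannot choose between them.

Augment with D' → D and build the canonical LR(0) collection (I0 = CLOSURE({[D' → . D]}), then GOTO on every symbol after a dot until no new states appear). It has 17 states:
  I0: { [D → . +], [D → . n ; A], [D' → . D] }  — shift
  I1: { [D → + .] }  — reduce
  I2: { [D' → D .] }  — accept
  I3: { [D → n . ; A] }  — shift
  I4: { [A → . + D], [A → . F F ;], [D → n ; . A], [F → . + + F], [F → . ; A] }  — shift
  I5: { [A → + . D], [D → . +], [D → . n ; A], [F → + . + F] }  — shift
  I6: { [A → . + D], [A → . F F ;], [F → . + + F], [F → . ; A], [F → ; . A] }  — shift
  I7: { [D → n ; A .] }  — reduce
  I8: { [A → F . F ;], [F → . + + F], [F → . ; A] }  — shift
  I9: { [F → + . + F] }  — shift
  I10: { [A → F F . ;] }  — shift
  I11: { [A → F F ; .] }  — reduce
  I12: { [F → + + . F], [F → . + + F], [F → . ; A] }  — shift
  I13: { [F → + + F .] }  — reduce
  I14: { [F → ; A .] }  — reduce
  I15: { [D → + .], [F → + + . F], [F → . + + F], [F → . ; A] }  — shift, reduce
  I16: { [A → + D .] }  — reduce

No state contains more than one complete item.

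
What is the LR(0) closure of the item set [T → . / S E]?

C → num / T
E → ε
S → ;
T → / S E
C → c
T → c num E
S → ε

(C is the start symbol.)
{ [T → . / S E] }

To compute CLOSURE, for each item [A → α.Bβ] where B is a non-terminal, add [B → .γ] for all productions B → γ; repeat for the newly added items until nothing changes.

Start with: [T → . / S E]
The dot precedes the terminal '/', so nothing is added.

CLOSURE = { [T → . / S E] }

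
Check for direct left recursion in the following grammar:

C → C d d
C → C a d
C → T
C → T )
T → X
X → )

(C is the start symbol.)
Yes, C is left-recursive

Direct left recursion occurs when N → N α for some non-terminal N (the right-hand side begins with the left-hand side itself).

C → C d d: LEFT RECURSIVE (starts with C)
C → C a d: LEFT RECURSIVE (starts with C)
C → T: starts with T
C → T ): starts with T
T → X: starts with X
X → ): starts with ')'

The grammar has direct left recursion on: C.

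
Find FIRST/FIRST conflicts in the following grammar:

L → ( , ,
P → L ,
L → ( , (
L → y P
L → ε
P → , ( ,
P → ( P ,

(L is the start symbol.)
Yes. L → '(' ',' ',' / L → '(' ',' '(' on { '(' }; P → L ',' / P → ',' '(' ',' on { ',' }; P → L ',' / P → '(' P ',' on { '(' }

A FIRST/FIRST conflict occurs when two productions N → α and N → β for the same non-terminal have FIRST(α) ∩ FIRST(β) ≠ ∅ (with ε ∈ FIRST of a nullable right-hand side, so two nullable alternatives also conflict).

FIRST sets of the non-terminals at (or reachable through a nullable prefix from) the front of some alternative:
  FIRST(L) = { '(', 'y', ε }

Productions for L:
  L → ( , ,: FIRST = { '(' }
  L → ( , (: FIRST = { '(' }
  L → y P: FIRST = { 'y' }
  L → ε: FIRST = { ε }
Productions for P:
  P → L ,: FIRST = { '(', ',', 'y' }
  P → , ( ,: FIRST = { ',' }
  P → ( P ,: FIRST = { '(' }

Conflict for L: L → ( , , and L → ( , (
  Overlap: { '(' }
Conflict for P: P → L , and P → , ( ,
  Overlap: { ',' }
Conflict for P: P → L , and P → ( P ,
  Overlap: { '(' }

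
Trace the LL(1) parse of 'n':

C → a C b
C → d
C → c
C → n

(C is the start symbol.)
LL(1) parsing maintains a stack (initially the start symbol over $) and the input. At each step: if the stack top is a terminal, match it against the current input token; if it is a non-terminal N, replace it with the RHS of M[N, lookahead] (the unique production whose predict set contains the lookahead).

Stack is shown with the top on the left.

Stack  Input  Action
--------------------
C $    n $    output C → n
n $    n $    match 'n'
$      $      accept

The string is accepted.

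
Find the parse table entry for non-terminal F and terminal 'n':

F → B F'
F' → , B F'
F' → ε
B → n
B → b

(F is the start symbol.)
F → B F'

To find M[F, 'n'], we find productions for F where 'n' is in the predict set (PREDICT(N → α) = (FIRST(α) \ {ε}) ∪ (FOLLOW(N) if α ⇒* ε)).

Relevant sets:
  FIRST(B) = { 'b', 'n' }

F → B F': PREDICT = { 'b', 'n' }
  'n' is in predict set, so this production goes in M[F, 'n']

M[F, 'n'] = F → B F'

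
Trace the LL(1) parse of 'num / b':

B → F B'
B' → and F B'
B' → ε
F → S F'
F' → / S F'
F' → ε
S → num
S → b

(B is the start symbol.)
Stack is shown with the top on the left.

Stack        Input      Action
------------------------------
B $          num / b $  output B → F B'
F B' $       num / b $  output F → S F'
S F' B' $    num / b $  output S → num
num F' B' $  num / b $  match 'num'
F' B' $      / b $      output F' → / S F'
/ S F' B' $  / b $      match '/'
S F' B' $    b $        output S → b
b F' B' $    b $        match 'b'
F' B' $      $          output F' → ε
B' $         $          output B' → ε
$            $          accept

The string is accepted.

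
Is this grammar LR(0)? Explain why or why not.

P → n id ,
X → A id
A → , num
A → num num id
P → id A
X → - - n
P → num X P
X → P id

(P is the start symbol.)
A grammar is LR(0) if no state in the canonical LR(0) collection has:
  - both a shift item (dot before a terminal) and a complete item (shift-reduce conflict), or
  - two or more complete items (reduce-reduce conflict; the accept item [P' → P .] counts as a complete item here).

Augment with P' → P and build the canonical LR(0) collection (I0 = CLOSURE({[P' → . P]}), then GOTO on every symbol after a dot until no new states appear). It has 25 states:
  I0: { [P → . id A], [P → . n id ,], [P → . num X P], [P' → . P] }  — shift
  I1: { [P' → P .] }  — accept
  I2: { [A → . , num], [A → . num num id], [P → id . A] }  — shift
  I3: { [P → n . id ,] }  — shift
  I4: { [A → . , num], [A → . num num id], [P → . id A], [P → . n id ,], [P → . num X P], [P → num . X P], [X → . - - n], [X → . A id], [X → . P id] }  — shift
  I5: { [A → , . num] }  — shift
  I6: { [X → - . - n] }  — shift
  I7: { [X → A . id] }  — shift
  I8: { [X → P . id] }  — shift
  I9: { [P → . id A], [P → . n id ,], [P → . num X P], [P → num X . P] }  — shift
  I10: { [A → . , num], [A → . num num id], [A → num . num id], [P → . id A], [P → . n id ,], [P → . num X P], [P → num . X P], [X → . - - n], [X → . A id], [X → . P id] }  — shift
  I11: { [A → . , num], [A → . num num id], [A → num . num id], [A → num num . id], [P → . id A], [P → . n id ,], [P → . num X P], [P → num . X P], [X → . - - n], [X → . A id], [X → . P id] }  — shift
  I12: { [A → . , num], [A → . num num id], [A → num num id .], [P → id . A] }  — shift, reduce
  I13: { [P → id A .] }  — reduce
  I14: { [A → num . num id] }  — shift
  I15: { [A → num num . id] }  — shift
  I16: { [A → num num id .] }  — reduce
  I17: { [P → num X P .] }  — reduce
  I18: { [X → P id .] }  — reduce
  I19: { [X → A id .] }  — reduce
  I20: { [X → - - . n] }  — shift
  I21: { [X → - - n .] }  — reduce
  I22: { [A → , num .] }  — reduce
  I23: { [P → n id . ,] }  — shift
  I24: { [P → n id , .] }  — reduce

Conflict in state I12:
  Shift-reduce conflict between [A → num num id .] and [A → . , num]
So the grammar is NOT LR(0).

Answer: No. Shift-reduce conflict between [A → num num id .] and [A → . , num]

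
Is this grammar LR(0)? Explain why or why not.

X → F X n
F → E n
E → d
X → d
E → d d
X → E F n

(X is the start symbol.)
No. Shift-reduce conflict between [E → d .] and [E → d . d]

A grammar is LR(0) if no state in the canonical LR(0) collection has:
  - both a shift item (dot before a terminal) and a complete item (shift-reduce conflict), or
  - two or more complete items (reduce-reduce conflict; the accept item [X' → X .] counts as a complete item here).

Augment with X' → X and build the canonical LR(0) collection (I0 = CLOSURE({[X' → . X]}), then GOTO on every symbol after a dot until no new states appear). It has 13 states:
  I0: { [E → . d d], [E → . d], [F → . E n], [X → . E F n], [X → . F X n], [X → . d], [X' → . X] }  — shift
  I1: { [E → . d d], [E → . d], [F → . E n], [F → E . n], [X → E . F n] }  — shift
  I2: { [E → . d d], [E → . d], [F → . E n], [X → . E F n], [X → . F X n], [X → . d], [X → F . X n] }  — shift
  I3: { [X' → X .] }  — accept
  I4: { [E → d . d], [E → d .], [X → d .] }  — shift, 2 reduces
  I5: { [E → d d .] }  — reduce
  I6: { [X → F X . n] }  — shift
  I7: { [X → F X n .] }  — reduce
  I8: { [F → E . n] }  — shift
  I9: { [X → E F . n] }  — shift
  I10: { [E → d . d], [E → d .] }  — shift, reduce
  I11: { [F → E n .] }  — reduce
  I12: { [X → E F n .] }  — reduce

Conflict in state I4:
  Shift-reduce conflict between [E → d .] and [E → d . d]
So the grammar is NOT LR(0).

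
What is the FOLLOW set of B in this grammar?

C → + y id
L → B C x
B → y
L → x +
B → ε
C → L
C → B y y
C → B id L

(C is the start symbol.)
To compute FOLLOW(B), find every occurrence of B on a right-hand side N → α B β: add FIRST(β) \ {ε}, and if β is empty or nullable also add FOLLOW(N). Iterate to a fixed point.

In L → B C x: B is followed by C x, add FIRST(C x) \ {ε} = { '+', 'id', 'x', 'y' }
In C → B y y: B is followed by y y, add FIRST(y y) \ {ε} = { 'y' }
In C → B id L: B is followed by id L, add FIRST(id L) \ {ε} = { 'id' }

Taking the union: FOLLOW(B) = { '+', 'id', 'x', 'y' }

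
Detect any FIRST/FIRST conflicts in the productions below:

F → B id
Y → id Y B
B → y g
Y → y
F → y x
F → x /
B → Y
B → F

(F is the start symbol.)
FIRST sets of the non-terminals at (or reachable through a nullable prefix from) the front of some alternative:
  FIRST(B) = { 'id', 'x', 'y' }
  FIRST(Y) = { 'id', 'y' }
  FIRST(F) = { 'id', 'x', 'y' }

Productions for F:
  F → B id: FIRST = { 'id', 'x', 'y' }
  F → y x: FIRST = { 'y' }
  F → x /: FIRST = { 'x' }
Productions for Y:
  Y → id Y B: FIRST = { 'id' }
  Y → y: FIRST = { 'y' }
Productions for B:
  B → y g: FIRST = { 'y' }
  B → Y: FIRST = { 'id', 'y' }
  B → F: FIRST = { 'id', 'x', 'y' }

Conflict for F: F → B id and F → y x
  Overlap: { 'y' }
Conflict for F: F → B id and F → x /
  Overlap: { 'x' }
Conflict for B: B → y g and B → Y
  Overlap: { 'y' }
Conflict for B: B → y g and B → F
  Overlap: { 'y' }
Conflict for B: B → Y and B → F
  Overlap: { 'id', 'y' }

Answer: Yes. F → B id / F → y x on { 'y' }; F → B id / F → x '/' on { 'x' }; B → y g / B → Y on { 'y' }; B → y g / B → F on { 'y' }; B → Y / B → F on { 'id', 'y' }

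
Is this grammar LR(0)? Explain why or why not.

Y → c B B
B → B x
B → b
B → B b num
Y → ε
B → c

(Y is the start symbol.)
No. Shift-reduce conflict between [Y → .] and [Y → . c B B]

A grammar is LR(0) if no state in the canonical LR(0) collection has:
  - both a shift item (dot before a terminal) and a complete item (shift-reduce conflict), or
  - two or more complete items (reduce-reduce conflict; the accept item [Y' → Y .] counts as a complete item here).

Augment with Y' → Y and build the canonical LR(0) collection (I0 = CLOSURE({[Y' → . Y]}), then GOTO on every symbol after a dot until no new states appear). It has 11 states:
  I0: { [Y → . c B B], [Y → .], [Y' → . Y] }  — shift, reduce
  I1: { [Y' → Y .] }  — accept
  I2: { [B → . B b num], [B → . B x], [B → . b], [B → . c], [Y → c . B B] }  — shift
  I3: { [B → . B b num], [B → . B x], [B → . b], [B → . c], [B → B . b num], [B → B . x], [Y → c B . B] }  — shift
  I4: { [B → b .] }  — reduce
  I5: { [B → c .] }  — reduce
  I6: { [B → B . b num], [B → B . x], [Y → c B B .] }  — shift, reduce
  I7: { [B → B b . num], [B → b .] }  — shift, reduce
  I8: { [B → B x .] }  — reduce
  I9: { [B → B b num .] }  — reduce
  I10: { [B → B b . num] }  — shift

Conflict in state I0:
  Shift-reduce conflict between [Y → .] and [Y → . c B B]
So the grammar is NOT LR(0).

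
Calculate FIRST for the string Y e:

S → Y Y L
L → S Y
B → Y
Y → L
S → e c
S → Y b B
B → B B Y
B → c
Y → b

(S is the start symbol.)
FIRST sets of the non-terminals involved (from the grammar, by fixed-point iteration):
  FIRST(Y) = { 'b', 'e' }

To compute FIRST(Y e), process the symbols left to right:
Symbol Y is a non-terminal. Add FIRST(Y) \ {ε} = { 'b', 'e' }
Y is not nullable (ε ∉ FIRST(Y)), so stop here.
FIRST(Y e) = { 'b', 'e' }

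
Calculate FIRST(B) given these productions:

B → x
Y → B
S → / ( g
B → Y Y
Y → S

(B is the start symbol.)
{ '/', 'x' }

To compute FIRST(B), examine every production with B on the left-hand side, reading each right-hand side left to right until a non-nullable symbol is reached.

FIRST sets of the other non-terminals involved (by the same procedure, iterated to a fixed point):
  FIRST(Y) = { '/', 'x' }

From B → x:
  - x is a terminal: add 'x' and stop
From B → Y Y:
  - Y is a non-terminal: add FIRST(Y) \ {ε} = { '/', 'x' }
    Y is not nullable, so stop

Collecting: FIRST(B) = { '/', 'x' }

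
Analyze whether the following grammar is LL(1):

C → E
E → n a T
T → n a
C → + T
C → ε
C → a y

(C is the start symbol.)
A grammar is LL(1) if for each non-terminal N with multiple productions, the predict sets of those productions are pairwise disjoint, where PREDICT(N → α) = (FIRST(α) \ {ε}) ∪ (FOLLOW(N) if α ⇒* ε).

Relevant sets:
  FIRST(E) = { 'n' }
  FOLLOW(C) = { $ }

For C:
  PREDICT(C → E) = { 'n' }
  PREDICT(C → '+' T) = { '+' }
  PREDICT(C → ε) = { $ }
  PREDICT(C → a y) = { 'a' }
E, T have a single production, so nothing to check there.

All predict sets are disjoint. The grammar IS LL(1).

Answer: Yes, the grammar is LL(1).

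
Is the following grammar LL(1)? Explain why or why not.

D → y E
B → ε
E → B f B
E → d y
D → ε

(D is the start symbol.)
A grammar is LL(1) if for each non-terminal N with multiple productions, the predict sets of those productions are pairwise disjoint, where PREDICT(N → α) = (FIRST(α) \ {ε}) ∪ (FOLLOW(N) if α ⇒* ε).

Relevant sets:
  FIRST(B) = { ε }
  FOLLOW(D) = { $ }

For D:
  PREDICT(D → y E) = { 'y' }
  PREDICT(D → ε) = { $ }
For E:
  PREDICT(E → B f B) = { 'f' }
  PREDICT(E → d y) = { 'd' }
B has a single production, so nothing to check there.

All predict sets are disjoint. The grammar IS LL(1).

Answer: Yes, the grammar is LL(1).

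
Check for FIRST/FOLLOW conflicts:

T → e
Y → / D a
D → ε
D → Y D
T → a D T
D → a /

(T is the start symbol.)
Yes. D → a '/' with FOLLOW(D) on { 'a' }

A FIRST/FOLLOW conflict occurs when a non-terminal N has a nullable alternative N → β (β ⇒* ε) and another alternative N → α with FIRST(α) ∩ FOLLOW(N) ≠ ∅: on such a lookahead the parser cannot decide between expanding α and letting N vanish via β.

Nullable non-terminals: D.
FIRST sets used below: FIRST(Y) = { '/' }

D: nullable alternative(s) D → ε; FOLLOW(D) = { 'a', 'e' }
  D → ε: FIRST \ {ε} = { } — this is the only nullable alternative, skip
  D → Y D: FIRST \ {ε} = { '/' } — disjoint from FOLLOW(D)
  D → a /: FIRST \ {ε} = { 'a' } — overlaps FOLLOW(D) on { 'a' }: CONFLICT

T, Y have no nullable alternative, so no FIRST/FOLLOW check is needed there.

So the grammar has 1 FIRST/FOLLOW conflict (marked CONFLICT above).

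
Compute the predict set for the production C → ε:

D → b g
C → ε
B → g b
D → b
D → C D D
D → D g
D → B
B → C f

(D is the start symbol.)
{ 'b', 'f', 'g' }

PREDICT(C → ε) = (FIRST(RHS) \ {ε}) ∪ (FOLLOW(C) if ε ∈ FIRST(RHS), i.e. RHS ⇒* ε)
The right-hand side is ε (FIRST(ε) = { ε }), so the predict set is FOLLOW(C) = { 'b', 'f', 'g' }
PREDICT(C → ε) = { 'b', 'f', 'g' }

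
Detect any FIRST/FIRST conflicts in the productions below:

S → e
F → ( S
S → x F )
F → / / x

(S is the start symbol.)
Productions for S:
  S → e: FIRST = { 'e' }
  S → x F ): FIRST = { 'x' }
Productions for F:
  F → ( S: FIRST = { '(' }
  F → / / x: FIRST = { '/' }

All alternatives of each non-terminal have pairwise disjoint FIRST sets.

Answer: No FIRST/FIRST conflicts.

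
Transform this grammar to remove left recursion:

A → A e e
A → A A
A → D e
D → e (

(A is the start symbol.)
A is directly left-recursive. The standard transformation for
  A → A α₁ | ... | A α_m | β₁ | ... | β_n
is
  A  → β₁ A' | ... | β_n A'
  A' → α₁ A' | ... | α_m A' | ε

A → D e becomes A → D e A'
A → A e e becomes A' → e e A'
A → A A becomes A' → A A'
Add A' → ε

Productions for other non-terminals are unchanged:
  D → e (

Resulting grammar:
A → D e A'
A' → e e A'
A' → A A'
A' → ε
D → e (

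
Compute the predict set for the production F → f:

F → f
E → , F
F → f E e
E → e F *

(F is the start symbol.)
{ 'f' }

PREDICT(F → f) = (FIRST(RHS) \ {ε}) ∪ (FOLLOW(F) if ε ∈ FIRST(RHS), i.e. RHS ⇒* ε)
FIRST(f) = { 'f' }
ε ∉ FIRST(f), so FOLLOW(F) is not added.
PREDICT(F → f) = { 'f' }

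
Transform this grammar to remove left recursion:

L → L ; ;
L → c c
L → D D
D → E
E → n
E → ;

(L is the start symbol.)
L is directly left-recursive. The standard transformation for
  A → A α₁ | ... | A α_m | β₁ | ... | β_n
is
  A  → β₁ A' | ... | β_n A'
  A' → α₁ A' | ... | α_m A' | ε

L → c c becomes L → c c L'
L → D D becomes L → D D L'
L → L ; ; becomes L' → ; ; L'
Add L' → ε

Productions for other non-terminals are unchanged:
  D → E
  E → n
  E → ;

Resulting grammar:
L → c c L'
L → D D L'
L' → ; ; L'
L' → ε
D → E
E → n
E → ;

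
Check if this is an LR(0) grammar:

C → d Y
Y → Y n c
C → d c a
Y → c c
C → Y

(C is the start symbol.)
No. Shift-reduce conflict between [C → Y .] and [Y → Y . n c]

A grammar is LR(0) if no state in the canonical LR(0) collection has:
  - both a shift item (dot before a terminal) and a complete item (shift-reduce conflict), or
  - two or more complete items (reduce-reduce conflict; the accept item [C' → C .] counts as a complete item here).

Augment with C' → C and build the canonical LR(0) collection (I0 = CLOSURE({[C' → . C]}), then GOTO on every symbol after a dot until no new states appear). It has 11 states:
  I0: { [C → . Y], [C → . d Y], [C → . d c a], [C' → . C], [Y → . Y n c], [Y → . c c] }  — shift
  I1: { [C' → C .] }  — accept
  I2: { [C → Y .], [Y → Y . n c] }  — shift, reduce
  I3: { [Y → c . c] }  — shift
  I4: { [C → d . Y], [C → d . c a], [Y → . Y n c], [Y → . c c] }  — shift
  I5: { [C → d Y .], [Y → Y . n c] }  — shift, reduce
  I6: { [C → d c . a], [Y → c . c] }  — shift
  I7: { [C → d c a .] }  — reduce
  I8: { [Y → c c .] }  — reduce
  I9: { [Y → Y n . c] }  — shift
  I10: { [Y → Y n c .] }  — reduce

Conflict in state I2:
  Shift-reduce conflict between [C → Y .] and [Y → Y . n c]
So the grammar is NOT LR(0).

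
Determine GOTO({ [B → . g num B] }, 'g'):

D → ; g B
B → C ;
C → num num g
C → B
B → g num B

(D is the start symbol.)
GOTO(I, 'g') = CLOSURE({ [A → αX.β] : [A → α.Xβ] ∈ I, X = 'g' })

Items with dot before 'g', with the dot advanced:
  [B → . g num B] → [B → g . num B]
Closure adds nothing (no advanced item has the dot before a non-terminal).

GOTO = { [B → g . num B] }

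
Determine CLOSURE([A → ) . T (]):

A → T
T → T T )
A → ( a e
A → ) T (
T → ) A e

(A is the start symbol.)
{ [A → ) . T (], [T → . ) A e], [T → . T T )] }

Start with: [A → ) . T (]
  [A → ) . T (] has the dot before T: add [T → . T T )], [T → . ) A e]
No further items can be added.

CLOSURE = { [A → ) . T (], [T → . ) A e], [T → . T T )] }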